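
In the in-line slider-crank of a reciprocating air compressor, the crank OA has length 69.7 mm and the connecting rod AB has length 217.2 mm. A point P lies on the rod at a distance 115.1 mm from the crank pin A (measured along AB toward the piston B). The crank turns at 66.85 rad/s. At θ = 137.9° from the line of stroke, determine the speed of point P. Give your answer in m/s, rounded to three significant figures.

3.17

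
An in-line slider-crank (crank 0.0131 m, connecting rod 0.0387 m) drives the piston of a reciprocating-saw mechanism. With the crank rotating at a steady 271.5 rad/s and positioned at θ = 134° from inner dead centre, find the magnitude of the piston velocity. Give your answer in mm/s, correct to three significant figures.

1940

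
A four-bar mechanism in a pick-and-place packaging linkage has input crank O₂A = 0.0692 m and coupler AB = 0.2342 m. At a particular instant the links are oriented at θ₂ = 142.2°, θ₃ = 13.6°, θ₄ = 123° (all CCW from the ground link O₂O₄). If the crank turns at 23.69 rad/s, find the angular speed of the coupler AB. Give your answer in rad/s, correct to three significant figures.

2.44

ω₂ = 23.69 rad/s
Differentiating the loop-closure r₂e^{iθ₂}+r₃e^{iθ₃}=r₁+r₄e^{iθ₄} gives r₂ω₂e^{iθ₂}+r₃ω₃e^{iθ₃}=r₄ω₄e^{iθ₄}.
Eliminating the other unknown: ω₃ = r₂ω₂ sin(θ₄−θ₂) / [r₃ sin(θ₃−θ₄)].
Numerator sine = -0.32887; denominator sine = -0.94322.
Result = 0.0692·23.69·(-0.32887) / (0.2342·(-0.94322)) = +2.4406 rad/s; magnitude 2.4406 rad/s.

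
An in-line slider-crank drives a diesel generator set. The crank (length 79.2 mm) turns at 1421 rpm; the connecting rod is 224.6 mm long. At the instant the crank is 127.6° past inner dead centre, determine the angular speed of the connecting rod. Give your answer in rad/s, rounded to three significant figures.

33.3

ω = 148.8 rad/s (converted from 1421 rpm).
The rod makes angle φ with the slider axis where L sinφ = r sinθ; differentiating, L cosφ·φ̇ = r ω cosθ.
L cosφ = √(L² − r² sin²θ) = 0.21566 m.
|ω_rod| = r ω |cosθ| / √(L² − r² sin²θ) = 0.0792·148.8·0.61015/0.21566 = 33.344 rad/s.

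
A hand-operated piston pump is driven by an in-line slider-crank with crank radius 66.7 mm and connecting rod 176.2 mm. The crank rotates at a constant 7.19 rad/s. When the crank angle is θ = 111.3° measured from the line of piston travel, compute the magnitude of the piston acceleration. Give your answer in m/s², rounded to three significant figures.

ω = 7.19 rad/s
x(θ) = r cosθ + √(L² − r² sin²θ); with ω constant, a = ω²·d²x/dθ².
d²x/dθ² = −r cosθ − r²(cos2θ)/√u − r⁴ sin²2θ/(4u^{3/2}),  u = L² − r² sin²θ = 0.0271846 m².
Substituting r = 0.0667 m, L = 0.1762 m, θ = 111.3°: d²x/dθ² = +0.043585 m.
a = ω²·d²x/dθ² = (7.19)²·(+0.043585) = +2.2532 m/s²;  |a| = 2.2532 m/s².

2.25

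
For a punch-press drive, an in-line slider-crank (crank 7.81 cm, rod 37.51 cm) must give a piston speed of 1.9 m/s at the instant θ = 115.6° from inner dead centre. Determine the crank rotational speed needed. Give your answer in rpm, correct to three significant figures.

284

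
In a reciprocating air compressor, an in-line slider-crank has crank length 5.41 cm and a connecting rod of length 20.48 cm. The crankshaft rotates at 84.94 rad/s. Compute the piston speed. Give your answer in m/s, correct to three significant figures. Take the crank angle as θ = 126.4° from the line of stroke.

3.11

ω = 84.94 rad/s
For an in-line slider-crank, x = r cosθ + √(L² − r² sin²θ), so v = −rω sinθ·[1 + r cosθ/√(L² − r² sin²θ)].
With r = 0.0541 m, L = 0.2048 m, θ = 126.4°: √(L² − r² sin²θ) = 0.20012 m.
v = −0.0541·84.94·0.80489·[1 + 0.0541·-0.59342/0.20012] = -3.1053 m/s.
|v| = 3.1053 m/s.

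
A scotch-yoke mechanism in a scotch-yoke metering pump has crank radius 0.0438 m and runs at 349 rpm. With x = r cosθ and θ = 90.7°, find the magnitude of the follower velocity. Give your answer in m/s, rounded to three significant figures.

1.60

ω = 36.55 rad/s (from 349 rpm).
x = r cosθ ⇒ ẋ = −rω sinθ.
|v| = rω|sinθ| = 0.0438·36.55·|sin 90.7°| = 1.6006 m/s.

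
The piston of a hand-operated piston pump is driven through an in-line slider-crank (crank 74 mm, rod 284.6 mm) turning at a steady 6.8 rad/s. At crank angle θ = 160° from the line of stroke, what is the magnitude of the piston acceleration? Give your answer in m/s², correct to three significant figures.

2.52

ω = 6.8 rad/s
x(θ) = r cosθ + √(L² − r² sin²θ); with ω constant, a = ω²·d²x/dθ².
d²x/dθ² = −r cosθ − r²(cos2θ)/√u − r⁴ sin²2θ/(4u^{3/2}),  u = L² − r² sin²θ = 0.0803566 m².
Substituting r = 0.074 m, L = 0.2846 m, θ = 160°: d²x/dθ² = +0.054603 m.
a = ω²·d²x/dθ² = (6.8)²·(+0.054603) = +2.5248 m/s²;  |a| = 2.5248 m/s².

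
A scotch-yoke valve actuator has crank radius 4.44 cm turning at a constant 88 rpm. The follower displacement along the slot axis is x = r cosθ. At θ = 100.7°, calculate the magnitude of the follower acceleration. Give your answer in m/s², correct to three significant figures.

0.700

ω = 9.215 rad/s (from 88 rpm).
x = r cosθ ⇒ ẍ = −rω² cosθ (ω constant).
|a| = rω²|cosθ| = 0.0444·(9.215)²·|cos 100.7°| = 0.70007 m/s².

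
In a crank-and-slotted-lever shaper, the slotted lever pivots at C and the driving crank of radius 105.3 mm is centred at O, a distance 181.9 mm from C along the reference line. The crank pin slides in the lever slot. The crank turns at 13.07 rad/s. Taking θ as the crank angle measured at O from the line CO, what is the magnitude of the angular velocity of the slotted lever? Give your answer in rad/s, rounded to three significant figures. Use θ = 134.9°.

1.86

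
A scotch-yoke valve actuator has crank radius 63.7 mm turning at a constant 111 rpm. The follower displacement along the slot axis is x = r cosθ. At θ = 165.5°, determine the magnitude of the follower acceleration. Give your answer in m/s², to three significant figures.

8.33

ω = 11.62 rad/s (from 111 rpm).
x = r cosθ ⇒ ẍ = −rω² cosθ (ω constant).
|a| = rω²|cosθ| = 0.0637·(11.62)²·|cos 165.5°| = 8.3327 m/s².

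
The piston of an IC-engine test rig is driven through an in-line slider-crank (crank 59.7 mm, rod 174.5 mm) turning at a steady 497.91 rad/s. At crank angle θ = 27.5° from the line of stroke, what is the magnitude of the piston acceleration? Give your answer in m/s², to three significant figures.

ω = 497.9 rad/s
x(θ) = r cosθ + √(L² − r² sin²θ); with ω constant, a = ω²·d²x/dθ².
d²x/dθ² = −r cosθ − r²(cos2θ)/√u − r⁴ sin²2θ/(4u^{3/2}),  u = L² − r² sin²θ = 0.0296903 m².
Substituting r = 0.0597 m, L = 0.1745 m, θ = 27.5°: d²x/dθ² = -0.065235 m.
a = ω²·d²x/dθ² = (497.9)²·(-0.065235) = -16173 m/s²;  |a| = 16173 m/s².

16200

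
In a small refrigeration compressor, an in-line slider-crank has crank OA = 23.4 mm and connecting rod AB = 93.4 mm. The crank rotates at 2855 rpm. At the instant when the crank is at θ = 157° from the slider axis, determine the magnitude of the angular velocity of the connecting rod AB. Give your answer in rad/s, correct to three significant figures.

ω = 299 rad/s (converted from 2855 rpm).
The rod makes angle φ with the slider axis where L sinφ = r sinθ; differentiating, L cosφ·φ̇ = r ω cosθ.
L cosφ = √(L² − r² sin²θ) = 0.092951 m.
|ω_rod| = r ω |cosθ| / √(L² − r² sin²θ) = 0.0234·299·0.92050/0.092951 = 69.282 rad/s.

69.3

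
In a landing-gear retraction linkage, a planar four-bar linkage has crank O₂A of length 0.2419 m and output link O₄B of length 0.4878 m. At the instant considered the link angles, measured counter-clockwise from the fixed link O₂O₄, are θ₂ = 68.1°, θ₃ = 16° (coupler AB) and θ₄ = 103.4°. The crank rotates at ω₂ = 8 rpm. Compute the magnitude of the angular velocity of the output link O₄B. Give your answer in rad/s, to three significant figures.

0.328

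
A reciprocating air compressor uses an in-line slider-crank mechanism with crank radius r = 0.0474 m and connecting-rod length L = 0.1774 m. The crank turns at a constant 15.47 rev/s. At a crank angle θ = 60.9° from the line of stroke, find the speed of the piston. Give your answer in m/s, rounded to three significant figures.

ω = 2π·15.5 = 97.2 rad/s
For an in-line slider-crank, x = r cosθ + √(L² − r² sin²θ), so v = −rω sinθ·[1 + r cosθ/√(L² − r² sin²θ)].
With r = 0.0474 m, L = 0.1774 m, θ = 60.9°: √(L² − r² sin²θ) = 0.1725 m.
v = −0.0474·97.2·0.87377·[1 + 0.0474·0.48634/0.1725] = -4.5637 m/s.
|v| = 4.5637 m/s.

4.56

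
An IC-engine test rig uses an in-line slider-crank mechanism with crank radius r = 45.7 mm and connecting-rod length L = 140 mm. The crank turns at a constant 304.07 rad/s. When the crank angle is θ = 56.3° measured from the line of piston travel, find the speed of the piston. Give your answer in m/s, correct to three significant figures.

13.7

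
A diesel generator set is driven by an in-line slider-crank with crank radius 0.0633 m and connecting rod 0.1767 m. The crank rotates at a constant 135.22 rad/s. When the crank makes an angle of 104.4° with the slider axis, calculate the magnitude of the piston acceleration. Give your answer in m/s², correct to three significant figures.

671

ω = 135.2 rad/s
x(θ) = r cosθ + √(L² − r² sin²θ); with ω constant, a = ω²·d²x/dθ².
d²x/dθ² = −r cosθ − r²(cos2θ)/√u − r⁴ sin²2θ/(4u^{3/2}),  u = L² − r² sin²θ = 0.0274638 m².
Substituting r = 0.0633 m, L = 0.1767 m, θ = 104.4°: d²x/dθ² = +0.036725 m.
a = ω²·d²x/dθ² = (135.2)²·(+0.036725) = +671.5 m/s²;  |a| = 671.5 m/s².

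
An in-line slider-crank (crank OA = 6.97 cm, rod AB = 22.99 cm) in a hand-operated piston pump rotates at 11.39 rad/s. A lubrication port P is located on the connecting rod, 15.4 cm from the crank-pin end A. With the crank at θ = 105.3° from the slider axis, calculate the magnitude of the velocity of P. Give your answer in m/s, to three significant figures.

0.726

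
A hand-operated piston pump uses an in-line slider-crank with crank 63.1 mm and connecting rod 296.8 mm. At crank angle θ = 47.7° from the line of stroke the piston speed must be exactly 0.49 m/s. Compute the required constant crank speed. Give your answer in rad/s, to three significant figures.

9.17

For an in-line slider-crank, |v_piston| = rω|sinθ|·[1 + r cosθ/√(L² − r² sin²θ)].
With r = 0.0631 m, L = 0.2968 m, θ = 47.7°: the bracketed kinematic factor |dx/dθ| = 0.053433 m.
ω = v/|dx/dθ| = 0.49/0.053433 = 9.1704 rad/s.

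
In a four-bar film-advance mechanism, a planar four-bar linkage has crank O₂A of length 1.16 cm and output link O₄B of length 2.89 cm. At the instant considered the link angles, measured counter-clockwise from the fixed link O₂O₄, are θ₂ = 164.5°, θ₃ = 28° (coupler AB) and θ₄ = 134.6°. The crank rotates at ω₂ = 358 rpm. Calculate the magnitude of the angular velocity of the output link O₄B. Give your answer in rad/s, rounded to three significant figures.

ω₂ = 37.49 rad/s (from 358 rpm).
Differentiating the loop-closure r₂e^{iθ₂}+r₃e^{iθ₃}=r₁+r₄e^{iθ₄} gives r₂ω₂e^{iθ₂}+r₃ω₃e^{iθ₃}=r₄ω₄e^{iθ₄}.
Eliminating the other unknown: ω₄ = r₂ω₂ sin(θ₂−θ₃) / [r₄ sin(θ₄−θ₃)].
Numerator sine = +0.68835; denominator sine = +0.95832.
Result = 0.0116·37.49·(+0.68835) / (0.0289·(+0.95832)) = +10.809 rad/s; magnitude 10.809 rad/s.

10.8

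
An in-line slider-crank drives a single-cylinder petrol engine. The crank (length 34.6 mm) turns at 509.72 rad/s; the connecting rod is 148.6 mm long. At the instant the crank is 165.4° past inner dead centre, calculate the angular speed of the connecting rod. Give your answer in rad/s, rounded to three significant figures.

115

ω = 509.7 rad/s
The rod makes angle φ with the slider axis where L sinφ = r sinθ; differentiating, L cosφ·φ̇ = r ω cosθ.
L cosφ = √(L² − r² sin²θ) = 0.14834 m.
|ω_rod| = r ω |cosθ| / √(L² − r² sin²θ) = 0.0346·509.7·0.96771/0.14834 = 115.05 rad/s.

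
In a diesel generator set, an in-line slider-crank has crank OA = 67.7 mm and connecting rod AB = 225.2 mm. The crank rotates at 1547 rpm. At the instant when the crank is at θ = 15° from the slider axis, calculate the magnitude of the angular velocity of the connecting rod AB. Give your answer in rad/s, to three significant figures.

ω = 162 rad/s (converted from 1547 rpm).
The rod makes angle φ with the slider axis where L sinφ = r sinθ; differentiating, L cosφ·φ̇ = r ω cosθ.
L cosφ = √(L² − r² sin²θ) = 0.22452 m.
|ω_rod| = r ω |cosθ| / √(L² − r² sin²θ) = 0.0677·162·0.96593/0.22452 = 47.185 rad/s.

47.2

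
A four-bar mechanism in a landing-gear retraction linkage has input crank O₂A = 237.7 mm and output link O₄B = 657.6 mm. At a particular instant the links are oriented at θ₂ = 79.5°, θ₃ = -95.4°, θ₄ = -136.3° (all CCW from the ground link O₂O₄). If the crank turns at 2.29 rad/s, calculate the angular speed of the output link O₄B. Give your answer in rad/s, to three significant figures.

0.112

ω₂ = 2.29 rad/s
Differentiating the loop-closure r₂e^{iθ₂}+r₃e^{iθ₃}=r₁+r₄e^{iθ₄} gives r₂ω₂e^{iθ₂}+r₃ω₃e^{iθ₃}=r₄ω₄e^{iθ₄}.
Eliminating the other unknown: ω₄ = r₂ω₂ sin(θ₂−θ₃) / [r₄ sin(θ₄−θ₃)].
Numerator sine = +0.08889; denominator sine = -0.65474.
Result = 0.2377·2.29·(+0.08889) / (0.6576·(-0.65474)) = -0.11238 rad/s; magnitude 0.11238 rad/s.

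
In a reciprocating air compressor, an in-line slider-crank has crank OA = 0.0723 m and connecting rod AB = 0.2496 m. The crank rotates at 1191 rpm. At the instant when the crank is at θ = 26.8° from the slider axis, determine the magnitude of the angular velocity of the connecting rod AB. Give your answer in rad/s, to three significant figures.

ω = 124.7 rad/s (converted from 1191 rpm).
The rod makes angle φ with the slider axis where L sinφ = r sinθ; differentiating, L cosφ·φ̇ = r ω cosθ.
L cosφ = √(L² − r² sin²θ) = 0.24746 m.
|ω_rod| = r ω |cosθ| / √(L² − r² sin²θ) = 0.0723·124.7·0.89259/0.24746 = 32.525 rad/s.

32.5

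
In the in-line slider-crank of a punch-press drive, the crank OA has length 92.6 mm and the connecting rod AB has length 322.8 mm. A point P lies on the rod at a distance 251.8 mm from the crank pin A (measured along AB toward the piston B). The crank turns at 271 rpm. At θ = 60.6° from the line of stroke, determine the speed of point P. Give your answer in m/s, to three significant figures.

ω = 28.38 rad/s.  Crank-pin speed |V_A| = rω = 2.6279 m/s, perpendicular to OA.
Rod angle: sinφ = −(r/L) sinθ ⇒ φ = -14.473°; ω_rod = −rω cosθ/√(L²−r²sin²θ) = -4.1274 rad/s.
V_P = V_A + ω_rod × AP, with AP = 0.2518 m along the rod.
Components: V_Px = −rω sinθ − a·ω_rod·sinφ = -2.5492 m/s;  V_Py = rω cosθ + a·ω_rod·cosφ = +0.28375 m/s.
|V_P| = √(V_Px² + V_Py²) = 2.5649 m/s.

2.56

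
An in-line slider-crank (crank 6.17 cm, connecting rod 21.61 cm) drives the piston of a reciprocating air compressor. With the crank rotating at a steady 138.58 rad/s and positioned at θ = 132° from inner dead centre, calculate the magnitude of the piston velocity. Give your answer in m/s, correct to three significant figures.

5.11

ω = 138.6 rad/s
For an in-line slider-crank, x = r cosθ + √(L² − r² sin²θ), so v = −rω sinθ·[1 + r cosθ/√(L² − r² sin²θ)].
With r = 0.0617 m, L = 0.2161 m, θ = 132°: √(L² − r² sin²θ) = 0.21118 m.
v = −0.0617·138.6·0.74314·[1 + 0.0617·-0.66913/0.21118] = -5.1119 m/s.
|v| = 5.1119 m/s.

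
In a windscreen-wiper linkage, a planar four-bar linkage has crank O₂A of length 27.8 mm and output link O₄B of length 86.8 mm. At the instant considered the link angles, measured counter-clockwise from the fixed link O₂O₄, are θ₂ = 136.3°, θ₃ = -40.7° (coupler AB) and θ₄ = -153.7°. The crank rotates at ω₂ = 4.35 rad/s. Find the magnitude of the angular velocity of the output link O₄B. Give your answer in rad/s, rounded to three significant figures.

ω₂ = 4.35 rad/s
Differentiating the loop-closure r₂e^{iθ₂}+r₃e^{iθ₃}=r₁+r₄e^{iθ₄} gives r₂ω₂e^{iθ₂}+r₃ω₃e^{iθ₃}=r₄ω₄e^{iθ₄}.
Eliminating the other unknown: ω₄ = r₂ω₂ sin(θ₂−θ₃) / [r₄ sin(θ₄−θ₃)].
Numerator sine = +0.05234; denominator sine = -0.92050.
Result = 0.0278·4.35·(+0.05234) / (0.0868·(-0.92050)) = -0.079212 rad/s; magnitude 0.079212 rad/s.

0.0792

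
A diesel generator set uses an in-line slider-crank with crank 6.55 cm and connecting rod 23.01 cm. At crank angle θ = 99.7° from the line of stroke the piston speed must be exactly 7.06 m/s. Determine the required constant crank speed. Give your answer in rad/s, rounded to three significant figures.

115

For an in-line slider-crank, |v_piston| = rω|sinθ|·[1 + r cosθ/√(L² − r² sin²θ)].
With r = 0.0655 m, L = 0.2301 m, θ = 99.7°: the bracketed kinematic factor |dx/dθ| = 0.061337 m.
ω = v/|dx/dθ| = 7.06/0.061337 = 115.1 rad/s.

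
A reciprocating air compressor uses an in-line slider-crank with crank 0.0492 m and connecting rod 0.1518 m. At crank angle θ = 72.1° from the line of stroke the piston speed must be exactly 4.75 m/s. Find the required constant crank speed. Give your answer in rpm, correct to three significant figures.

877

For an in-line slider-crank, |v_piston| = rω|sinθ|·[1 + r cosθ/√(L² − r² sin²θ)].
With r = 0.0492 m, L = 0.1518 m, θ = 72.1°: the bracketed kinematic factor |dx/dθ| = 0.051721 m.
ω = v/|dx/dθ| = 4.75/0.051721 = 91.838 rad/s.
N = 60ω/(2π) = 876.99 rpm.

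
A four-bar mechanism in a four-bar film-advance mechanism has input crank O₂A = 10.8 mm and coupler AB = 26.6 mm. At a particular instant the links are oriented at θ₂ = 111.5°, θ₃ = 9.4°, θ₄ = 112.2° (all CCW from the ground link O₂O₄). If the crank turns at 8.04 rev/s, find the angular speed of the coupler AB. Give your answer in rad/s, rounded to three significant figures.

0.257

ω₂ = 50.52 rad/s (from 8.04 rev/s).
Differentiating the loop-closure r₂e^{iθ₂}+r₃e^{iθ₃}=r₁+r₄e^{iθ₄} gives r₂ω₂e^{iθ₂}+r₃ω₃e^{iθ₃}=r₄ω₄e^{iθ₄}.
Eliminating the other unknown: ω₃ = r₂ω₂ sin(θ₄−θ₂) / [r₃ sin(θ₃−θ₄)].
Numerator sine = +0.01222; denominator sine = -0.97515.
Result = 0.0108·50.52·(+0.01222) / (0.0266·(-0.97515)) = -0.25696 rad/s; magnitude 0.25696 rad/s.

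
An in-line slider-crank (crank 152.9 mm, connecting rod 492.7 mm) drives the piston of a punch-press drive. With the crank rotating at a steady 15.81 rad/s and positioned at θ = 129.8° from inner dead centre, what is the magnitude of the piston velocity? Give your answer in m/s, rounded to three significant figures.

1.48

ω = 15.81 rad/s
For an in-line slider-crank, x = r cosθ + √(L² − r² sin²θ), so v = −rω sinθ·[1 + r cosθ/√(L² − r² sin²θ)].
With r = 0.1529 m, L = 0.4927 m, θ = 129.8°: √(L² − r² sin²θ) = 0.47849 m.
v = −0.1529·15.81·0.76828·[1 + 0.1529·-0.64011/0.47849] = -1.4773 m/s.
|v| = 1.4773 m/s.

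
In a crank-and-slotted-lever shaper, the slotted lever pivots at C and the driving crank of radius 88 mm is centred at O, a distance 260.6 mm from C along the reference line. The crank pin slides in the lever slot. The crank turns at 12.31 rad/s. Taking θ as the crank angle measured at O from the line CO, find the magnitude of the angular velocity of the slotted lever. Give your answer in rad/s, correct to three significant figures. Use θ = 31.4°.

ω = 12.31 rad/s
Crank pin A relative to C: A = (d + r cosθ, r sinθ); lever angle φ = atan2(r sinθ, d + r cosθ).
Differentiating tanφ: φ̇ = rω(d cosθ + r)/(d² + r² + 2dr cosθ).
d² + r² + 2dr cosθ = |CA|² = 0.114805 m²;  d cosθ + r = +0.31044 m.
|ω_lever| = |0.088·12.31·+0.31044| / 0.114805 = 2.9292 rad/s.

2.93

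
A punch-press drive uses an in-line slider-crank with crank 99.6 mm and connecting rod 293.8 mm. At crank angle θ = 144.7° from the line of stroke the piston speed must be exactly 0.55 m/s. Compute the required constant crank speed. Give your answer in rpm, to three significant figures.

For an in-line slider-crank, |v_piston| = rω|sinθ|·[1 + r cosθ/√(L² − r² sin²θ)].
With r = 0.0996 m, L = 0.2938 m, θ = 144.7°: the bracketed kinematic factor |dx/dθ| = 0.041316 m.
ω = v/|dx/dθ| = 0.55/0.041316 = 13.312 rad/s.
N = 60ω/(2π) = 127.12 rpm.

127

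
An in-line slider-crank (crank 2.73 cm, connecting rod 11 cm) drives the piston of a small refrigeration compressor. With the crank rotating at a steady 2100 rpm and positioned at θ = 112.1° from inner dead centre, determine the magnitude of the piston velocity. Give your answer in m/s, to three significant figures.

ω = 2π·2100/60 = 219.9 rad/s
For an in-line slider-crank, x = r cosθ + √(L² − r² sin²θ), so v = −rω sinθ·[1 + r cosθ/√(L² − r² sin²θ)].
With r = 0.0273 m, L = 0.11 m, θ = 112.1°: √(L² − r² sin²θ) = 0.10705 m.
v = −0.0273·219.9·0.92653·[1 + 0.0273·-0.37622/0.10705] = -5.0288 m/s.
|v| = 5.0288 m/s.

5.03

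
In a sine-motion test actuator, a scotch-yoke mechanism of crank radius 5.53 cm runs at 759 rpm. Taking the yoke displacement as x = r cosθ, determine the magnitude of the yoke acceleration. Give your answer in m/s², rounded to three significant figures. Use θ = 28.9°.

ω = 79.48 rad/s (from 759 rpm).
x = r cosθ ⇒ ẍ = −rω² cosθ (ω constant).
|a| = rω²|cosθ| = 0.0553·(79.48)²·|cos 28.9°| = 305.85 m/s².

306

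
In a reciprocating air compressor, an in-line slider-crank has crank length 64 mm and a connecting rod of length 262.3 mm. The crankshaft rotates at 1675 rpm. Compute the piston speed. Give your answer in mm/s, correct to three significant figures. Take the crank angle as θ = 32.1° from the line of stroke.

7210

ω = 2π·1675/60 = 175.4 rad/s
For an in-line slider-crank, x = r cosθ + √(L² − r² sin²θ), so v = −rω sinθ·[1 + r cosθ/√(L² − r² sin²θ)].
With r = 0.064 m, L = 0.2623 m, θ = 32.1°: √(L² − r² sin²θ) = 0.26009 m.
v = −0.064·175.4·0.53140·[1 + 0.064·0.84712/0.26009] = -7.209 m/s.
|v| = 7.209 m/s = 7209 mm/s.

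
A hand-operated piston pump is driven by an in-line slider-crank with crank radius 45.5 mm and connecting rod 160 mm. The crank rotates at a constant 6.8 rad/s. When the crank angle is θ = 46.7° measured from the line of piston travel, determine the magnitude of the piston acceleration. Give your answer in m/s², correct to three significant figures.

ω = 6.8 rad/s
x(θ) = r cosθ + √(L² − r² sin²θ); with ω constant, a = ω²·d²x/dθ².
d²x/dθ² = −r cosθ − r²(cos2θ)/√u − r⁴ sin²2θ/(4u^{3/2}),  u = L² − r² sin²θ = 0.0245035 m².
Substituting r = 0.0455 m, L = 0.16 m, θ = 46.7°: d²x/dθ² = -0.030699 m.
a = ω²·d²x/dθ² = (6.8)²·(-0.030699) = -1.4195 m/s²;  |a| = 1.4195 m/s².

1.42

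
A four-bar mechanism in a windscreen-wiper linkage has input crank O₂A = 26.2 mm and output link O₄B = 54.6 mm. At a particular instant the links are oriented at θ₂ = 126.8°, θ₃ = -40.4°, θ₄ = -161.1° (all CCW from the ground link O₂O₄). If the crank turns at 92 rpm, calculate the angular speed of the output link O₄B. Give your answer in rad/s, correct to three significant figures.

ω₂ = 9.634 rad/s (from 92 rpm).
Differentiating the loop-closure r₂e^{iθ₂}+r₃e^{iθ₃}=r₁+r₄e^{iθ₄} gives r₂ω₂e^{iθ₂}+r₃ω₃e^{iθ₃}=r₄ω₄e^{iθ₄}.
Eliminating the other unknown: ω₄ = r₂ω₂ sin(θ₂−θ₃) / [r₄ sin(θ₄−θ₃)].
Numerator sine = +0.22155; denominator sine = -0.85985.
Result = 0.0262·9.634·(+0.22155) / (0.0546·(-0.85985)) = -1.1912 rad/s; magnitude 1.1912 rad/s.

1.19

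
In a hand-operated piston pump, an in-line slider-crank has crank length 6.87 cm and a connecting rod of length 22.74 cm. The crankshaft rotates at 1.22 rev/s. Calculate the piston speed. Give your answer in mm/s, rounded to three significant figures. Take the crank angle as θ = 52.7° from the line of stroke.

ω = 2π·1.22 = 7.665 rad/s
For an in-line slider-crank, x = r cosθ + √(L² − r² sin²θ), so v = −rω sinθ·[1 + r cosθ/√(L² − r² sin²θ)].
With r = 0.0687 m, L = 0.2274 m, θ = 52.7°: √(L² − r² sin²θ) = 0.22074 m.
v = −0.0687·7.665·0.79547·[1 + 0.0687·0.60599/0.22074] = -0.49792 m/s.
|v| = 0.49792 m/s = 497.92 mm/s.

498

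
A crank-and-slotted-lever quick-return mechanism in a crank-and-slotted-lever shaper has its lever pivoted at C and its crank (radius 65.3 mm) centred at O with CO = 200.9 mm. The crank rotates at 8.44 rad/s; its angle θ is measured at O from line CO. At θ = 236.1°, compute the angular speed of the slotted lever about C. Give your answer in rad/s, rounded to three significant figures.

0.859

ω = 8.44 rad/s
Crank pin A relative to C: A = (d + r cosθ, r sinθ); lever angle φ = atan2(r sinθ, d + r cosθ).
Differentiating tanφ: φ̇ = rω(d cosθ + r)/(d² + r² + 2dr cosθ).
d² + r² + 2dr cosθ = |CA|² = 0.029991 m²;  d cosθ + r = -0.046751 m.
|ω_lever| = |0.0653·8.44·-0.046751| / 0.029991 = 0.85912 rad/s.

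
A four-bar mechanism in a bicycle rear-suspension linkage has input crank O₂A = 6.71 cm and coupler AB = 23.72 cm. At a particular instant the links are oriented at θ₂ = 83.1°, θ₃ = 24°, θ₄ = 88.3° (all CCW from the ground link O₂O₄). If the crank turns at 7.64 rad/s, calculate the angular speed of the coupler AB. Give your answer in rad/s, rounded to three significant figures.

0.217

ω₂ = 7.64 rad/s
Differentiating the loop-closure r₂e^{iθ₂}+r₃e^{iθ₃}=r₁+r₄e^{iθ₄} gives r₂ω₂e^{iθ₂}+r₃ω₃e^{iθ₃}=r₄ω₄e^{iθ₄}.
Eliminating the other unknown: ω₃ = r₂ω₂ sin(θ₄−θ₂) / [r₃ sin(θ₃−θ₄)].
Numerator sine = +0.09063; denominator sine = -0.90108.
Result = 0.0671·7.64·(+0.09063) / (0.2372·(-0.90108)) = -0.21738 rad/s; magnitude 0.21738 rad/s.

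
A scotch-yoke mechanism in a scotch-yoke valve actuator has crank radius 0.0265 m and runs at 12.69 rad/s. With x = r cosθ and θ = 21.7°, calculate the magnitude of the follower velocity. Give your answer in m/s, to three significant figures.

0.124

ω = 12.69 rad/s
x = r cosθ ⇒ ẋ = −rω sinθ.
|v| = rω|sinθ| = 0.0265·12.69·|sin 21.7°| = 0.12434 m/s.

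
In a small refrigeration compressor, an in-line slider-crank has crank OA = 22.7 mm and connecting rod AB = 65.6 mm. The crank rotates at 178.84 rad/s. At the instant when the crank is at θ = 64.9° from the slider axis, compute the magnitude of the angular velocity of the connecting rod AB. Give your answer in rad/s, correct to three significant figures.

ω = 178.8 rad/s
The rod makes angle φ with the slider axis where L sinφ = r sinθ; differentiating, L cosφ·φ̇ = r ω cosθ.
L cosφ = √(L² − r² sin²θ) = 0.062296 m.
|ω_rod| = r ω |cosθ| / √(L² − r² sin²θ) = 0.0227·178.8·0.42420/0.062296 = 27.644 rad/s.

27.6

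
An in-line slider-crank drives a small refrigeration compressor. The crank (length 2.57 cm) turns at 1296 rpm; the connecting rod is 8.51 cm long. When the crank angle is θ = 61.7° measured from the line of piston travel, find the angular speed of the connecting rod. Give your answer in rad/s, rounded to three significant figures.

20.2

ω = 135.7 rad/s (converted from 1296 rpm).
The rod makes angle φ with the slider axis where L sinφ = r sinθ; differentiating, L cosφ·φ̇ = r ω cosθ.
L cosφ = √(L² − r² sin²θ) = 0.082036 m.
|ω_rod| = r ω |cosθ| / √(L² − r² sin²θ) = 0.0257·135.7·0.47409/0.082036 = 20.157 rad/s.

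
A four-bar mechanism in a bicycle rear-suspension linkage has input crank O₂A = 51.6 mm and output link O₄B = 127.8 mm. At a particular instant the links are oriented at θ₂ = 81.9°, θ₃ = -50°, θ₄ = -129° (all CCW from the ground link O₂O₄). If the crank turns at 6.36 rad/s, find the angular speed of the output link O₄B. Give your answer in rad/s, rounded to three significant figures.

ω₂ = 6.36 rad/s
Differentiating the loop-closure r₂e^{iθ₂}+r₃e^{iθ₃}=r₁+r₄e^{iθ₄} gives r₂ω₂e^{iθ₂}+r₃ω₃e^{iθ₃}=r₄ω₄e^{iθ₄}.
Eliminating the other unknown: ω₄ = r₂ω₂ sin(θ₂−θ₃) / [r₄ sin(θ₄−θ₃)].
Numerator sine = +0.74431; denominator sine = -0.98163.
Result = 0.0516·6.36·(+0.74431) / (0.1278·(-0.98163)) = -1.9471 rad/s; magnitude 1.9471 rad/s.

1.95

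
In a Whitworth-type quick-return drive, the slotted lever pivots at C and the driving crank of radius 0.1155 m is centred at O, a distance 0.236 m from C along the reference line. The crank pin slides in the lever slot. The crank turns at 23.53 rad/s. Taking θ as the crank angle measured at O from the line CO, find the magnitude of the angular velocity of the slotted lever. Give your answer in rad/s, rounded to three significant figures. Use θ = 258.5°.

ω = 23.53 rad/s
Crank pin A relative to C: A = (d + r cosθ, r sinθ); lever angle φ = atan2(r sinθ, d + r cosθ).
Differentiating tanφ: φ̇ = rω(d cosθ + r)/(d² + r² + 2dr cosθ).
d² + r² + 2dr cosθ = |CA|² = 0.0581675 m²;  d cosθ + r = +0.068449 m.
|ω_lever| = |0.1155·23.53·+0.068449| / 0.0581675 = 3.1981 rad/s.

3.20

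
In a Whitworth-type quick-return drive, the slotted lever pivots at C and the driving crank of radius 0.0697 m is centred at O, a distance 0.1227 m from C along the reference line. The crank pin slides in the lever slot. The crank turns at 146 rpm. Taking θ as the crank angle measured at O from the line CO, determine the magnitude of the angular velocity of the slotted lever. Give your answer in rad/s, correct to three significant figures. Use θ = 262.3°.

ω = 15.29 rad/s (from 146 rpm).
Crank pin A relative to C: A = (d + r cosθ, r sinθ); lever angle φ = atan2(r sinθ, d + r cosθ).
Differentiating tanφ: φ̇ = rω(d cosθ + r)/(d² + r² + 2dr cosθ).
d² + r² + 2dr cosθ = |CA|² = 0.0176216 m²;  d cosθ + r = +0.05326 m.
|ω_lever| = |0.0697·15.29·+0.05326| / 0.0176216 = 3.2208 rad/s.

3.22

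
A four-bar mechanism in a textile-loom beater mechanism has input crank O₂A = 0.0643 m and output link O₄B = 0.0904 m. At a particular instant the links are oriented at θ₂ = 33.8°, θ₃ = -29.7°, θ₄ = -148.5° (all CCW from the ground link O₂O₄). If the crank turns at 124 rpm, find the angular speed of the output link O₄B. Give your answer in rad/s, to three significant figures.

9.43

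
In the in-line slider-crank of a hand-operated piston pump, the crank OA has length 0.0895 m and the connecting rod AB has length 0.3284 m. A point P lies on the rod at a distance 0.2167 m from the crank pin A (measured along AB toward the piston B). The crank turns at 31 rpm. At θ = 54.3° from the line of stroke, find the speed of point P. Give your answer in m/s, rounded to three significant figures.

0.268

ω = 3.246 rad/s.  Crank-pin speed |V_A| = rω = 0.29054 m/s, perpendicular to OA.
Rod angle: sinφ = −(r/L) sinθ ⇒ φ = -12.787°; ω_rod = −rω cosθ/√(L²−r²sin²θ) = -0.5294 rad/s.
V_P = V_A + ω_rod × AP, with AP = 0.2167 m along the rod.
Components: V_Px = −rω sinθ − a·ω_rod·sinφ = -0.26134 m/s;  V_Py = rω cosθ + a·ω_rod·cosφ = +0.057668 m/s.
|V_P| = √(V_Px² + V_Py²) = 0.26762 m/s.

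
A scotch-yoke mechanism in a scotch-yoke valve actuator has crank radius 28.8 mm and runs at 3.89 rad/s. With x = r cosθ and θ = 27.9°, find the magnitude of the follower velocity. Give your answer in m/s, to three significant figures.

0.0524

ω = 3.89 rad/s
x = r cosθ ⇒ ẋ = −rω sinθ.
|v| = rω|sinθ| = 0.0288·3.89·|sin 27.9°| = 0.052423 m/s.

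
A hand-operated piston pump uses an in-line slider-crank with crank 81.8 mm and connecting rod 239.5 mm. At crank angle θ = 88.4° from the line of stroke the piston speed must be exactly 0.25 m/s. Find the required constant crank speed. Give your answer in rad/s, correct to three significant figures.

3.03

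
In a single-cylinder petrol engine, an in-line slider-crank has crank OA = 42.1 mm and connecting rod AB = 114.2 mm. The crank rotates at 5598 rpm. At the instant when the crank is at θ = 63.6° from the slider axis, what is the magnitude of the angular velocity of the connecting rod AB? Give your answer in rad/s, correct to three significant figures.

ω = 586.2 rad/s (converted from 5598 rpm).
The rod makes angle φ with the slider axis where L sinφ = r sinθ; differentiating, L cosφ·φ̇ = r ω cosθ.
L cosφ = √(L² − r² sin²θ) = 0.10779 m.
|ω_rod| = r ω |cosθ| / √(L² − r² sin²θ) = 0.0421·586.2·0.44464/0.10779 = 101.8 rad/s.

102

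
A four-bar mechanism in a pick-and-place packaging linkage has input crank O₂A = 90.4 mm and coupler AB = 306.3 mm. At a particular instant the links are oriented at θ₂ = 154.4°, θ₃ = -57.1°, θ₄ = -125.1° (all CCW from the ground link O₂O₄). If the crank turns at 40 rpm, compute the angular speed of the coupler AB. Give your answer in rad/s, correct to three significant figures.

1.32

ω₂ = 4.189 rad/s (from 40 rpm).
Differentiating the loop-closure r₂e^{iθ₂}+r₃e^{iθ₃}=r₁+r₄e^{iθ₄} gives r₂ω₂e^{iθ₂}+r₃ω₃e^{iθ₃}=r₄ω₄e^{iθ₄}.
Eliminating the other unknown: ω₃ = r₂ω₂ sin(θ₄−θ₂) / [r₃ sin(θ₃−θ₄)].
Numerator sine = +0.98629; denominator sine = +0.92718.
Result = 0.0904·4.189·(+0.98629) / (0.3063·(+0.92718)) = +1.3151 rad/s; magnitude 1.3151 rad/s.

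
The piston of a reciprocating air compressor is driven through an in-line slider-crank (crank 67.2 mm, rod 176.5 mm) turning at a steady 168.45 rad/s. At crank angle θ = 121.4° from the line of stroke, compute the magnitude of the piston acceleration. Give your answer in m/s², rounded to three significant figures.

1320

ω = 168.4 rad/s
x(θ) = r cosθ + √(L² − r² sin²θ); with ω constant, a = ω²·d²x/dθ².
d²x/dθ² = −r cosθ − r²(cos2θ)/√u − r⁴ sin²2θ/(4u^{3/2}),  u = L² − r² sin²θ = 0.0278622 m².
Substituting r = 0.0672 m, L = 0.1765 m, θ = 121.4°: d²x/dθ² = +0.046511 m.
a = ω²·d²x/dθ² = (168.4)²·(+0.046511) = +1319.8 m/s²;  |a| = 1319.8 m/s².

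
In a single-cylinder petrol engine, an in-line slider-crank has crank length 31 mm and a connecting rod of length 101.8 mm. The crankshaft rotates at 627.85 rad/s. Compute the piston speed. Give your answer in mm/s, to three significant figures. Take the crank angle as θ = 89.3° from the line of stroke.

19500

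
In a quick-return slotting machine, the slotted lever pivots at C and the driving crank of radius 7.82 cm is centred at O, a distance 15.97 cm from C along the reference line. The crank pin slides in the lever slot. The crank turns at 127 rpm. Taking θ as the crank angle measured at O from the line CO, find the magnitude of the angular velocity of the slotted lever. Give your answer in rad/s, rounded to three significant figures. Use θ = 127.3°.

ω = 13.3 rad/s (from 127 rpm).
Crank pin A relative to C: A = (d + r cosθ, r sinθ); lever angle φ = atan2(r sinθ, d + r cosθ).
Differentiating tanφ: φ̇ = rω(d cosθ + r)/(d² + r² + 2dr cosθ).
d² + r² + 2dr cosθ = |CA|² = 0.0164835 m²;  d cosθ + r = -0.018576 m.
|ω_lever| = |0.0782·13.3·-0.018576| / 0.0164835 = 1.1721 rad/s.

1.17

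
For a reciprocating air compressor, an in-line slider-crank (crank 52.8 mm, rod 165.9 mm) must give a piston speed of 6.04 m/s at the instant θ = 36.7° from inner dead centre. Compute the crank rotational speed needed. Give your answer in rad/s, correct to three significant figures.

152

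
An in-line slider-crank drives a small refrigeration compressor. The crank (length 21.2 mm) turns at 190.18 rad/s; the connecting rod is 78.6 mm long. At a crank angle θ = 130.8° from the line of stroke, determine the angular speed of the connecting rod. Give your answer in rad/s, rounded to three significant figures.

34.2

ω = 190.2 rad/s
The rod makes angle φ with the slider axis where L sinφ = r sinθ; differentiating, L cosφ·φ̇ = r ω cosθ.
L cosφ = √(L² − r² sin²θ) = 0.076944 m.
|ω_rod| = r ω |cosθ| / √(L² − r² sin²θ) = 0.0212·190.2·0.65342/0.076944 = 34.239 rad/s.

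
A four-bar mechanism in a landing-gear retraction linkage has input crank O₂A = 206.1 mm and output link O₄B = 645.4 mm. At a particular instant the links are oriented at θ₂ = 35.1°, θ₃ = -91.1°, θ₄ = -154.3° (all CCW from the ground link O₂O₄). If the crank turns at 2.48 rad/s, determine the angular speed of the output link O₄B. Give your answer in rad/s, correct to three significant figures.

ω₂ = 2.48 rad/s
Differentiating the loop-closure r₂e^{iθ₂}+r₃e^{iθ₃}=r₁+r₄e^{iθ₄} gives r₂ω₂e^{iθ₂}+r₃ω₃e^{iθ₃}=r₄ω₄e^{iθ₄}.
Eliminating the other unknown: ω₄ = r₂ω₂ sin(θ₂−θ₃) / [r₄ sin(θ₄−θ₃)].
Numerator sine = +0.80696; denominator sine = -0.89259.
Result = 0.2061·2.48·(+0.80696) / (0.6454·(-0.89259)) = -0.71598 rad/s; magnitude 0.71598 rad/s.

0.716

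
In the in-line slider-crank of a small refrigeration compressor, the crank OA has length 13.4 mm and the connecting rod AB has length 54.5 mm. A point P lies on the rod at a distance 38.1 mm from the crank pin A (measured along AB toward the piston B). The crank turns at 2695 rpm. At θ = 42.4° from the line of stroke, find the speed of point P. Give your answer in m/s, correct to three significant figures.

3.00

ω = 282.2 rad/s.  Crank-pin speed |V_A| = rω = 3.7817 m/s, perpendicular to OA.
Rod angle: sinφ = −(r/L) sinθ ⇒ φ = -9.543°; ω_rod = −rω cosθ/√(L²−r²sin²θ) = -51.96 rad/s.
V_P = V_A + ω_rod × AP, with AP = 0.0381 m along the rod.
Components: V_Px = −rω sinθ − a·ω_rod·sinφ = -2.8783 m/s;  V_Py = rω cosθ + a·ω_rod·cosφ = +0.84036 m/s.
|V_P| = √(V_Px² + V_Py²) = 2.9984 m/s.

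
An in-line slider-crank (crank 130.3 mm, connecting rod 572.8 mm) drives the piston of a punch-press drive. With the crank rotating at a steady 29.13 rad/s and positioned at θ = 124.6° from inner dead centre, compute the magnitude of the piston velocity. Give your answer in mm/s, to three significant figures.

2710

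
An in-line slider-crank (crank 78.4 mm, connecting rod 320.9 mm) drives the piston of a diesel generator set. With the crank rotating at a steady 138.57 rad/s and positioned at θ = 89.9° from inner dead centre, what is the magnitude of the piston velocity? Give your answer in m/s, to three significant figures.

10.9

ω = 138.6 rad/s
For an in-line slider-crank, x = r cosθ + √(L² − r² sin²θ), so v = −rω sinθ·[1 + r cosθ/√(L² − r² sin²θ)].
With r = 0.0784 m, L = 0.3209 m, θ = 89.9°: √(L² − r² sin²θ) = 0.31118 m.
v = −0.0784·138.6·1.00000·[1 + 0.0784·0.00175/0.31118] = -10.869 m/s.
|v| = 10.869 m/s.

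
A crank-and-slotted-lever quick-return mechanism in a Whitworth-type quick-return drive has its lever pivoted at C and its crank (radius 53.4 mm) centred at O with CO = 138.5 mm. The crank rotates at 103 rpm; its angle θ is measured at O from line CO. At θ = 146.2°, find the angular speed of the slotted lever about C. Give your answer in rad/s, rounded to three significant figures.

3.65

ω = 10.79 rad/s (from 103 rpm).
Crank pin A relative to C: A = (d + r cosθ, r sinθ); lever angle φ = atan2(r sinθ, d + r cosθ).
Differentiating tanφ: φ̇ = rω(d cosθ + r)/(d² + r² + 2dr cosθ).
d² + r² + 2dr cosθ = |CA|² = 0.00974205 m²;  d cosθ + r = -0.061691 m.
|ω_lever| = |0.0534·10.79·-0.061691| / 0.00974205 = 3.6474 rad/s.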